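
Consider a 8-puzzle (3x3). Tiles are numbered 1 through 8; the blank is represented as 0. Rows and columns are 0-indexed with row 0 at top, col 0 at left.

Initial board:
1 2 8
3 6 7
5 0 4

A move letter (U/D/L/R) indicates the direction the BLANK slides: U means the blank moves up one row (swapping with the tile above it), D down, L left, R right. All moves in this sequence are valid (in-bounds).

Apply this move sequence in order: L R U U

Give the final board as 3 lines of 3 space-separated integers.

After move 1 (L):
1 2 8
3 6 7
0 5 4

After move 2 (R):
1 2 8
3 6 7
5 0 4

After move 3 (U):
1 2 8
3 0 7
5 6 4

After move 4 (U):
1 0 8
3 2 7
5 6 4

Answer: 1 0 8
3 2 7
5 6 4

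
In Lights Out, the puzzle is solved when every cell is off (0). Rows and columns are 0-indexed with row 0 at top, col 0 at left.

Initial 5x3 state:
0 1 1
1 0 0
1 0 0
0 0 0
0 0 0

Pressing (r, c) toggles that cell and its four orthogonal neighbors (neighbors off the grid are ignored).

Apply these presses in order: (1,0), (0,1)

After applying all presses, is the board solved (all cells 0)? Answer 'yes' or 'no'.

Answer: yes

Derivation:
After press 1 at (1,0):
1 1 1
0 1 0
0 0 0
0 0 0
0 0 0

After press 2 at (0,1):
0 0 0
0 0 0
0 0 0
0 0 0
0 0 0

Lights still on: 0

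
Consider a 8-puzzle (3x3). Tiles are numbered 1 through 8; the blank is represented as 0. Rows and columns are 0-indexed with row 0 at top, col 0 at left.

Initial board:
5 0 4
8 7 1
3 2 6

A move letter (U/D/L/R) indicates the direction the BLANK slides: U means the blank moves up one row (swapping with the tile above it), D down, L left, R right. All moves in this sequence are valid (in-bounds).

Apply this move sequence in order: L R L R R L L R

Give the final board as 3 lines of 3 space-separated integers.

After move 1 (L):
0 5 4
8 7 1
3 2 6

After move 2 (R):
5 0 4
8 7 1
3 2 6

After move 3 (L):
0 5 4
8 7 1
3 2 6

After move 4 (R):
5 0 4
8 7 1
3 2 6

After move 5 (R):
5 4 0
8 7 1
3 2 6

After move 6 (L):
5 0 4
8 7 1
3 2 6

After move 7 (L):
0 5 4
8 7 1
3 2 6

After move 8 (R):
5 0 4
8 7 1
3 2 6

Answer: 5 0 4
8 7 1
3 2 6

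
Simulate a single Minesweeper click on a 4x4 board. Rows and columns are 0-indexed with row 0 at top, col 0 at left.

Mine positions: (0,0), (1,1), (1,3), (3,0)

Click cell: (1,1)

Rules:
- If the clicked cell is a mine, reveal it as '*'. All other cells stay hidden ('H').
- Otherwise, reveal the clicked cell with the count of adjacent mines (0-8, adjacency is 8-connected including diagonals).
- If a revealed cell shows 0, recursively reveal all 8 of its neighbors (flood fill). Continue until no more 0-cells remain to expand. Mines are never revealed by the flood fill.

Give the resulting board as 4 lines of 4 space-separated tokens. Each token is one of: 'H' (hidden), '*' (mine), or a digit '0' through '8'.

H H H H
H * H H
H H H H
H H H H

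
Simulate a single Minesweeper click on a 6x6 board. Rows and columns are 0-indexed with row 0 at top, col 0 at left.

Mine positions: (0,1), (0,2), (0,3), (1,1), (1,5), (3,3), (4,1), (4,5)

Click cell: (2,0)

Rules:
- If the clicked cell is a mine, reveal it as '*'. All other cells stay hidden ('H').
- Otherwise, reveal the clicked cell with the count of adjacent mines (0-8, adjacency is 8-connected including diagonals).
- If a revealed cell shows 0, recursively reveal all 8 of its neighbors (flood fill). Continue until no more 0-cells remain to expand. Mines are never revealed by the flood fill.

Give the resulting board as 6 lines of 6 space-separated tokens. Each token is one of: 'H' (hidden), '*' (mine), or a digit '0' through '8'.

H H H H H H
H H H H H H
1 H H H H H
H H H H H H
H H H H H H
H H H H H H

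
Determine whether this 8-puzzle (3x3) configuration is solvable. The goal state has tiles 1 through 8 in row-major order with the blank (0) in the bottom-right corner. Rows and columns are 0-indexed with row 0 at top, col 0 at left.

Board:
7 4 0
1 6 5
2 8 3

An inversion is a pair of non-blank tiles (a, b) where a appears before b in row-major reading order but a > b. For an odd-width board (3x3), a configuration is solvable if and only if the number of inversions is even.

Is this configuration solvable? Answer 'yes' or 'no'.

Inversions (pairs i<j in row-major order where tile[i] > tile[j] > 0): 15
15 is odd, so the puzzle is not solvable.

Answer: no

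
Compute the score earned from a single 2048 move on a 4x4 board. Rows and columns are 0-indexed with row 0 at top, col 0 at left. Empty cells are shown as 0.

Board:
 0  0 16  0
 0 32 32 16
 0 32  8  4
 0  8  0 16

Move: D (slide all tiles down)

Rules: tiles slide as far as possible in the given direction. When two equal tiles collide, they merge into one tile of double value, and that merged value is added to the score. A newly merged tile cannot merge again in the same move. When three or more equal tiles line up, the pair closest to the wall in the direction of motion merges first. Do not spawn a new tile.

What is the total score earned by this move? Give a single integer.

Slide down:
col 0: [0, 0, 0, 0] -> [0, 0, 0, 0]  score +0 (running 0)
col 1: [0, 32, 32, 8] -> [0, 0, 64, 8]  score +64 (running 64)
col 2: [16, 32, 8, 0] -> [0, 16, 32, 8]  score +0 (running 64)
col 3: [0, 16, 4, 16] -> [0, 16, 4, 16]  score +0 (running 64)
Board after move:
 0  0  0  0
 0  0 16 16
 0 64 32  4
 0  8  8 16

Answer: 64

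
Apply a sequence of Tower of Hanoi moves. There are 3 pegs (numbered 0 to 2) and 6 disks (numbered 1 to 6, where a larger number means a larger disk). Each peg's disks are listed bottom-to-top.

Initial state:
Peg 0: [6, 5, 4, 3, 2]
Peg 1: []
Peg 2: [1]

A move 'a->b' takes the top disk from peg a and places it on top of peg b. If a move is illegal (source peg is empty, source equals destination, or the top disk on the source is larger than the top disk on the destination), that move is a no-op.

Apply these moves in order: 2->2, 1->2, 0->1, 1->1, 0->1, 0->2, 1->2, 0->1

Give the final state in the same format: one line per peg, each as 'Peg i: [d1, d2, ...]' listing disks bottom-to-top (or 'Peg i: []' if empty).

Answer: Peg 0: [6, 5, 4, 3]
Peg 1: [2]
Peg 2: [1]

Derivation:
After move 1 (2->2):
Peg 0: [6, 5, 4, 3, 2]
Peg 1: []
Peg 2: [1]

After move 2 (1->2):
Peg 0: [6, 5, 4, 3, 2]
Peg 1: []
Peg 2: [1]

After move 3 (0->1):
Peg 0: [6, 5, 4, 3]
Peg 1: [2]
Peg 2: [1]

After move 4 (1->1):
Peg 0: [6, 5, 4, 3]
Peg 1: [2]
Peg 2: [1]

After move 5 (0->1):
Peg 0: [6, 5, 4, 3]
Peg 1: [2]
Peg 2: [1]

After move 6 (0->2):
Peg 0: [6, 5, 4, 3]
Peg 1: [2]
Peg 2: [1]

After move 7 (1->2):
Peg 0: [6, 5, 4, 3]
Peg 1: [2]
Peg 2: [1]

After move 8 (0->1):
Peg 0: [6, 5, 4, 3]
Peg 1: [2]
Peg 2: [1]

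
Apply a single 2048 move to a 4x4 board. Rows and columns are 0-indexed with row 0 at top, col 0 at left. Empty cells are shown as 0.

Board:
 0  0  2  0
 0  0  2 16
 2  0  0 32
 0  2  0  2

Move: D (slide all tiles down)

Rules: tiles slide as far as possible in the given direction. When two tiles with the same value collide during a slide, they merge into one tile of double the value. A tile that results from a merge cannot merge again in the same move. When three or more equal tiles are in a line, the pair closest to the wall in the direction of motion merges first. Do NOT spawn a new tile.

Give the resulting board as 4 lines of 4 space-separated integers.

Answer:  0  0  0  0
 0  0  0 16
 0  0  0 32
 2  2  4  2

Derivation:
Slide down:
col 0: [0, 0, 2, 0] -> [0, 0, 0, 2]
col 1: [0, 0, 0, 2] -> [0, 0, 0, 2]
col 2: [2, 2, 0, 0] -> [0, 0, 0, 4]
col 3: [0, 16, 32, 2] -> [0, 16, 32, 2]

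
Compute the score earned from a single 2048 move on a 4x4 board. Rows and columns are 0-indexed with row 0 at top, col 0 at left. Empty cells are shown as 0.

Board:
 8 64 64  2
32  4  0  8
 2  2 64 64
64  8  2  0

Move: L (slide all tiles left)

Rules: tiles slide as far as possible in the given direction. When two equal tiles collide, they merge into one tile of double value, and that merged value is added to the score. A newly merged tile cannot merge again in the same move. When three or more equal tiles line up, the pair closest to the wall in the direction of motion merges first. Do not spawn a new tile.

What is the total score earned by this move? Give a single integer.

Slide left:
row 0: [8, 64, 64, 2] -> [8, 128, 2, 0]  score +128 (running 128)
row 1: [32, 4, 0, 8] -> [32, 4, 8, 0]  score +0 (running 128)
row 2: [2, 2, 64, 64] -> [4, 128, 0, 0]  score +132 (running 260)
row 3: [64, 8, 2, 0] -> [64, 8, 2, 0]  score +0 (running 260)
Board after move:
  8 128   2   0
 32   4   8   0
  4 128   0   0
 64   8   2   0

Answer: 260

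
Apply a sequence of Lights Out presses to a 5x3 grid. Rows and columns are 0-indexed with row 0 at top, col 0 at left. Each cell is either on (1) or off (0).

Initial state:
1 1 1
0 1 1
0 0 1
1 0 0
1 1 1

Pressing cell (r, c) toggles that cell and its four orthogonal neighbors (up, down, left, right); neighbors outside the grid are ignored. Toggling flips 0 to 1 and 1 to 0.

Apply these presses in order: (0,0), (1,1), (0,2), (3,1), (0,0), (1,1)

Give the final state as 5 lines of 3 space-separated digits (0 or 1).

Answer: 1 0 0
0 1 0
0 1 1
0 1 1
1 0 1

Derivation:
After press 1 at (0,0):
0 0 1
1 1 1
0 0 1
1 0 0
1 1 1

After press 2 at (1,1):
0 1 1
0 0 0
0 1 1
1 0 0
1 1 1

After press 3 at (0,2):
0 0 0
0 0 1
0 1 1
1 0 0
1 1 1

After press 4 at (3,1):
0 0 0
0 0 1
0 0 1
0 1 1
1 0 1

After press 5 at (0,0):
1 1 0
1 0 1
0 0 1
0 1 1
1 0 1

After press 6 at (1,1):
1 0 0
0 1 0
0 1 1
0 1 1
1 0 1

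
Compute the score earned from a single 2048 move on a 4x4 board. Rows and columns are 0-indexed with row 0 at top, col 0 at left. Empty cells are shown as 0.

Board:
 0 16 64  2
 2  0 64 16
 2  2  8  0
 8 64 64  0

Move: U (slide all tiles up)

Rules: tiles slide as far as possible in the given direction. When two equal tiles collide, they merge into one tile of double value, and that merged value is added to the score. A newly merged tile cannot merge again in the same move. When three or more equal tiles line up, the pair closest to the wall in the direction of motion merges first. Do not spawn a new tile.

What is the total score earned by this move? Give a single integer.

Answer: 132

Derivation:
Slide up:
col 0: [0, 2, 2, 8] -> [4, 8, 0, 0]  score +4 (running 4)
col 1: [16, 0, 2, 64] -> [16, 2, 64, 0]  score +0 (running 4)
col 2: [64, 64, 8, 64] -> [128, 8, 64, 0]  score +128 (running 132)
col 3: [2, 16, 0, 0] -> [2, 16, 0, 0]  score +0 (running 132)
Board after move:
  4  16 128   2
  8   2   8  16
  0  64  64   0
  0   0   0   0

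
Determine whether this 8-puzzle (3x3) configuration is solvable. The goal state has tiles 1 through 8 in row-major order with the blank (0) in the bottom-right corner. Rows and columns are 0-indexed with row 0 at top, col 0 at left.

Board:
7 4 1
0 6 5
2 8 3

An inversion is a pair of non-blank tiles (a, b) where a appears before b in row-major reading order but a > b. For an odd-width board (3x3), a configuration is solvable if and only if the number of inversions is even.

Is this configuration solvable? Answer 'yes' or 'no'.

Answer: no

Derivation:
Inversions (pairs i<j in row-major order where tile[i] > tile[j] > 0): 15
15 is odd, so the puzzle is not solvable.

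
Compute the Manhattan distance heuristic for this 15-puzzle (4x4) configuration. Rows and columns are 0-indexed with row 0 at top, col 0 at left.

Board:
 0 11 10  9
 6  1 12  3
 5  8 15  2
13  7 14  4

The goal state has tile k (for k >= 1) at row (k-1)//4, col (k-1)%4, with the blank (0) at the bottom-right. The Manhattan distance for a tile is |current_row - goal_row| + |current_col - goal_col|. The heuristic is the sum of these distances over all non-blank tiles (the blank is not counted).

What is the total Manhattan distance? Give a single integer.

Answer: 34

Derivation:
Tile 11: (0,1)->(2,2) = 3
Tile 10: (0,2)->(2,1) = 3
Tile 9: (0,3)->(2,0) = 5
Tile 6: (1,0)->(1,1) = 1
Tile 1: (1,1)->(0,0) = 2
Tile 12: (1,2)->(2,3) = 2
Tile 3: (1,3)->(0,2) = 2
Tile 5: (2,0)->(1,0) = 1
Tile 8: (2,1)->(1,3) = 3
Tile 15: (2,2)->(3,2) = 1
Tile 2: (2,3)->(0,1) = 4
Tile 13: (3,0)->(3,0) = 0
Tile 7: (3,1)->(1,2) = 3
Tile 14: (3,2)->(3,1) = 1
Tile 4: (3,3)->(0,3) = 3
Sum: 3 + 3 + 5 + 1 + 2 + 2 + 2 + 1 + 3 + 1 + 4 + 0 + 3 + 1 + 3 = 34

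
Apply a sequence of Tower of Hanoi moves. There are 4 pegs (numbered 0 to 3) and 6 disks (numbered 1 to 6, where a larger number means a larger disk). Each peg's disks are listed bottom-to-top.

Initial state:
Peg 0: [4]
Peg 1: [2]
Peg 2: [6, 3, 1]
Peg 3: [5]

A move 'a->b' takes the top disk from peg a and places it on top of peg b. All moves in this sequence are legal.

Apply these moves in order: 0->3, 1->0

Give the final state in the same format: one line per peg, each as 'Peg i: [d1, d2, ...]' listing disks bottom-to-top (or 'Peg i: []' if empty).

After move 1 (0->3):
Peg 0: []
Peg 1: [2]
Peg 2: [6, 3, 1]
Peg 3: [5, 4]

After move 2 (1->0):
Peg 0: [2]
Peg 1: []
Peg 2: [6, 3, 1]
Peg 3: [5, 4]

Answer: Peg 0: [2]
Peg 1: []
Peg 2: [6, 3, 1]
Peg 3: [5, 4]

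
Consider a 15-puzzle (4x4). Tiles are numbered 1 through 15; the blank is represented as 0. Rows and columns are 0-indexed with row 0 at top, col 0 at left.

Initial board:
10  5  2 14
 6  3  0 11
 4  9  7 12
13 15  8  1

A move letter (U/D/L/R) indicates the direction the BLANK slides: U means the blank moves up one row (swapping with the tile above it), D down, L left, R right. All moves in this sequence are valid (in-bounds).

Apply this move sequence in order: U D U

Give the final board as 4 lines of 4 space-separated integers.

After move 1 (U):
10  5  0 14
 6  3  2 11
 4  9  7 12
13 15  8  1

After move 2 (D):
10  5  2 14
 6  3  0 11
 4  9  7 12
13 15  8  1

After move 3 (U):
10  5  0 14
 6  3  2 11
 4  9  7 12
13 15  8  1

Answer: 10  5  0 14
 6  3  2 11
 4  9  7 12
13 15  8  1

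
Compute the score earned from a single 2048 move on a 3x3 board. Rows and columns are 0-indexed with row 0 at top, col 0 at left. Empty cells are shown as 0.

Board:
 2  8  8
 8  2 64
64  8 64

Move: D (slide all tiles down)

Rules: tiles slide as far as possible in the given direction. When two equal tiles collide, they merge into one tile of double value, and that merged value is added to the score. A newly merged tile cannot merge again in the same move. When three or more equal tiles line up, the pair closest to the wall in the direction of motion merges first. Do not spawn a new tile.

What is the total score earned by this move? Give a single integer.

Slide down:
col 0: [2, 8, 64] -> [2, 8, 64]  score +0 (running 0)
col 1: [8, 2, 8] -> [8, 2, 8]  score +0 (running 0)
col 2: [8, 64, 64] -> [0, 8, 128]  score +128 (running 128)
Board after move:
  2   8   0
  8   2   8
 64   8 128

Answer: 128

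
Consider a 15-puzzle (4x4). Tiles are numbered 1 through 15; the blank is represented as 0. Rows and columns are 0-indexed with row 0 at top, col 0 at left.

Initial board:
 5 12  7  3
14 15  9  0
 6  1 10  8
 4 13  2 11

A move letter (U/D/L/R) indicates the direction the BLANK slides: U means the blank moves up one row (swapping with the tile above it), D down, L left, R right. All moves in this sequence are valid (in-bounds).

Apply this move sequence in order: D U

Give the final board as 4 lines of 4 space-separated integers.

After move 1 (D):
 5 12  7  3
14 15  9  8
 6  1 10  0
 4 13  2 11

After move 2 (U):
 5 12  7  3
14 15  9  0
 6  1 10  8
 4 13  2 11

Answer:  5 12  7  3
14 15  9  0
 6  1 10  8
 4 13  2 11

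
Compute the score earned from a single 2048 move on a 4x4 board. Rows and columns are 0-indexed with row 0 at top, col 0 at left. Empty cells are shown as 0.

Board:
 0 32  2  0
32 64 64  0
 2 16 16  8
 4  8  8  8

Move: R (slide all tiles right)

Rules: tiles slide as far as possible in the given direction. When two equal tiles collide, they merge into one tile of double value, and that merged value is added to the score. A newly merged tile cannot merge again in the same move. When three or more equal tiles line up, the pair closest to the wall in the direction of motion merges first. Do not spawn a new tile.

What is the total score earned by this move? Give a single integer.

Answer: 176

Derivation:
Slide right:
row 0: [0, 32, 2, 0] -> [0, 0, 32, 2]  score +0 (running 0)
row 1: [32, 64, 64, 0] -> [0, 0, 32, 128]  score +128 (running 128)
row 2: [2, 16, 16, 8] -> [0, 2, 32, 8]  score +32 (running 160)
row 3: [4, 8, 8, 8] -> [0, 4, 8, 16]  score +16 (running 176)
Board after move:
  0   0  32   2
  0   0  32 128
  0   2  32   8
  0   4   8  16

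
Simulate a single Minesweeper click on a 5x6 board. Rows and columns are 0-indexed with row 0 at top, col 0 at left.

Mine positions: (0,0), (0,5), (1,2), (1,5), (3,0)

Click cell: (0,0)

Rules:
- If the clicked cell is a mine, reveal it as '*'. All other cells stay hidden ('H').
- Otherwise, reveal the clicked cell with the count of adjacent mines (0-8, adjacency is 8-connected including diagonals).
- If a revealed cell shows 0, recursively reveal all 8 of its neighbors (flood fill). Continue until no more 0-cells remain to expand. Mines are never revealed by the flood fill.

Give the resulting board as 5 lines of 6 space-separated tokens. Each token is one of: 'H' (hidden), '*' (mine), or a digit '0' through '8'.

* H H H H H
H H H H H H
H H H H H H
H H H H H H
H H H H H H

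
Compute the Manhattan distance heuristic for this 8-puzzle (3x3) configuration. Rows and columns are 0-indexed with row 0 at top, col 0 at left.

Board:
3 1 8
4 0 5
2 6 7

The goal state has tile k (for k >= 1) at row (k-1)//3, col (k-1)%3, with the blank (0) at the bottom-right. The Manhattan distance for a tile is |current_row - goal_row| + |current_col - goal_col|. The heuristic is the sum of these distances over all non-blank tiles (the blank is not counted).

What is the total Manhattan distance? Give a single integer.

Tile 3: at (0,0), goal (0,2), distance |0-0|+|0-2| = 2
Tile 1: at (0,1), goal (0,0), distance |0-0|+|1-0| = 1
Tile 8: at (0,2), goal (2,1), distance |0-2|+|2-1| = 3
Tile 4: at (1,0), goal (1,0), distance |1-1|+|0-0| = 0
Tile 5: at (1,2), goal (1,1), distance |1-1|+|2-1| = 1
Tile 2: at (2,0), goal (0,1), distance |2-0|+|0-1| = 3
Tile 6: at (2,1), goal (1,2), distance |2-1|+|1-2| = 2
Tile 7: at (2,2), goal (2,0), distance |2-2|+|2-0| = 2
Sum: 2 + 1 + 3 + 0 + 1 + 3 + 2 + 2 = 14

Answer: 14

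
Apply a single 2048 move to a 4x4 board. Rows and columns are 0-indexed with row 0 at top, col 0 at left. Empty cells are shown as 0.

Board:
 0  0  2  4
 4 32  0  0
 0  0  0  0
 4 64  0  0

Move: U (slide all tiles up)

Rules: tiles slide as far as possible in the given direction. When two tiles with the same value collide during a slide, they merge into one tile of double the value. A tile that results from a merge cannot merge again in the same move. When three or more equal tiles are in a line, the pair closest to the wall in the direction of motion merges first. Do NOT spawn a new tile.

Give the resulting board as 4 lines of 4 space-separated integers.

Slide up:
col 0: [0, 4, 0, 4] -> [8, 0, 0, 0]
col 1: [0, 32, 0, 64] -> [32, 64, 0, 0]
col 2: [2, 0, 0, 0] -> [2, 0, 0, 0]
col 3: [4, 0, 0, 0] -> [4, 0, 0, 0]

Answer:  8 32  2  4
 0 64  0  0
 0  0  0  0
 0  0  0  0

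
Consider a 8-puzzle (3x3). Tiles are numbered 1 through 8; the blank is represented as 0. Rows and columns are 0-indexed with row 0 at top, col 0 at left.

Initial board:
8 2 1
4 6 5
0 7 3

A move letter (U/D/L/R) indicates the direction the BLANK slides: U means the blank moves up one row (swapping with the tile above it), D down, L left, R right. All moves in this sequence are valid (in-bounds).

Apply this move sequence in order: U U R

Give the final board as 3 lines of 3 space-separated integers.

After move 1 (U):
8 2 1
0 6 5
4 7 3

After move 2 (U):
0 2 1
8 6 5
4 7 3

After move 3 (R):
2 0 1
8 6 5
4 7 3

Answer: 2 0 1
8 6 5
4 7 3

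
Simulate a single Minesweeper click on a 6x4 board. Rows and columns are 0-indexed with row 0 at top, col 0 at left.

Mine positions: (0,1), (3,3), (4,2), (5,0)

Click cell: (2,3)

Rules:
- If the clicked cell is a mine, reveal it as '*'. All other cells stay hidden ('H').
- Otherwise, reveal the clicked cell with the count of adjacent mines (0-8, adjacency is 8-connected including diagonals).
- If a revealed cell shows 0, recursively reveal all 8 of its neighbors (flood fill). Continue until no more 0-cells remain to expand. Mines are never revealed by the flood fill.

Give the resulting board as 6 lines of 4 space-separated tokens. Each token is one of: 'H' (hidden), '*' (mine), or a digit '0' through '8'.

H H H H
H H H H
H H H 1
H H H H
H H H H
H H H H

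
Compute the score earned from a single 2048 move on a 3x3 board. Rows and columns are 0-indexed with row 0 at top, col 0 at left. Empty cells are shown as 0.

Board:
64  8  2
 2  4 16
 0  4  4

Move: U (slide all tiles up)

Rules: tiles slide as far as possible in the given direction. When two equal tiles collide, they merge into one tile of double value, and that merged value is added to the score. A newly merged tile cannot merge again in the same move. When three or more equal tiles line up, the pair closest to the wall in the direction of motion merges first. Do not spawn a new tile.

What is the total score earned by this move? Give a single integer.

Answer: 8

Derivation:
Slide up:
col 0: [64, 2, 0] -> [64, 2, 0]  score +0 (running 0)
col 1: [8, 4, 4] -> [8, 8, 0]  score +8 (running 8)
col 2: [2, 16, 4] -> [2, 16, 4]  score +0 (running 8)
Board after move:
64  8  2
 2  8 16
 0  0  4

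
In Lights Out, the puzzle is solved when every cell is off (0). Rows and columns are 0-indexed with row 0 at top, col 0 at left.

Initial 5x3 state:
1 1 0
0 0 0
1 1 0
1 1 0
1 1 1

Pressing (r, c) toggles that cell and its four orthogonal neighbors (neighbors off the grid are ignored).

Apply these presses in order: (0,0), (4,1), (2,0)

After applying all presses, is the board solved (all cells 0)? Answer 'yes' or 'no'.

After press 1 at (0,0):
0 0 0
1 0 0
1 1 0
1 1 0
1 1 1

After press 2 at (4,1):
0 0 0
1 0 0
1 1 0
1 0 0
0 0 0

After press 3 at (2,0):
0 0 0
0 0 0
0 0 0
0 0 0
0 0 0

Lights still on: 0

Answer: yes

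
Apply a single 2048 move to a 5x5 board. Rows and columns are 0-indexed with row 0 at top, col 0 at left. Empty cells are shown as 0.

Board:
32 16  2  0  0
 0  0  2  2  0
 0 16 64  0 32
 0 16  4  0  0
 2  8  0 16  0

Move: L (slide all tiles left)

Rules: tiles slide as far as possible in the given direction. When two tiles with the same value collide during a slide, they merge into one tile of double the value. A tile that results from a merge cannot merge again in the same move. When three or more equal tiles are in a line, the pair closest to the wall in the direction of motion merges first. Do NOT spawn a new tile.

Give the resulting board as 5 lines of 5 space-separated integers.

Slide left:
row 0: [32, 16, 2, 0, 0] -> [32, 16, 2, 0, 0]
row 1: [0, 0, 2, 2, 0] -> [4, 0, 0, 0, 0]
row 2: [0, 16, 64, 0, 32] -> [16, 64, 32, 0, 0]
row 3: [0, 16, 4, 0, 0] -> [16, 4, 0, 0, 0]
row 4: [2, 8, 0, 16, 0] -> [2, 8, 16, 0, 0]

Answer: 32 16  2  0  0
 4  0  0  0  0
16 64 32  0  0
16  4  0  0  0
 2  8 16  0  0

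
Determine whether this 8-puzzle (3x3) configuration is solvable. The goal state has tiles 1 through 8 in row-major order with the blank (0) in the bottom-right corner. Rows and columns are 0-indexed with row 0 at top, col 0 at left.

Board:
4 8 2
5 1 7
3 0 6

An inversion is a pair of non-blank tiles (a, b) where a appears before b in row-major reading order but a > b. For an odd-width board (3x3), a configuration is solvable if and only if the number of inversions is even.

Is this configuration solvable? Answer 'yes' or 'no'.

Inversions (pairs i<j in row-major order where tile[i] > tile[j] > 0): 14
14 is even, so the puzzle is solvable.

Answer: yes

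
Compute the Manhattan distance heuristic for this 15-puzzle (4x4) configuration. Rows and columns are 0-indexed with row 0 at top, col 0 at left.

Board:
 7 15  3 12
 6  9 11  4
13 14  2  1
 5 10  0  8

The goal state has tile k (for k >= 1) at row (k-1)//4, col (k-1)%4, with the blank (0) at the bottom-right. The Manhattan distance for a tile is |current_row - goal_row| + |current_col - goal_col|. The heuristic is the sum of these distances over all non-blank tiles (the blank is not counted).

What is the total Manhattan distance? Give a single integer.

Answer: 29

Derivation:
Tile 7: at (0,0), goal (1,2), distance |0-1|+|0-2| = 3
Tile 15: at (0,1), goal (3,2), distance |0-3|+|1-2| = 4
Tile 3: at (0,2), goal (0,2), distance |0-0|+|2-2| = 0
Tile 12: at (0,3), goal (2,3), distance |0-2|+|3-3| = 2
Tile 6: at (1,0), goal (1,1), distance |1-1|+|0-1| = 1
Tile 9: at (1,1), goal (2,0), distance |1-2|+|1-0| = 2
Tile 11: at (1,2), goal (2,2), distance |1-2|+|2-2| = 1
Tile 4: at (1,3), goal (0,3), distance |1-0|+|3-3| = 1
Tile 13: at (2,0), goal (3,0), distance |2-3|+|0-0| = 1
Tile 14: at (2,1), goal (3,1), distance |2-3|+|1-1| = 1
Tile 2: at (2,2), goal (0,1), distance |2-0|+|2-1| = 3
Tile 1: at (2,3), goal (0,0), distance |2-0|+|3-0| = 5
Tile 5: at (3,0), goal (1,0), distance |3-1|+|0-0| = 2
Tile 10: at (3,1), goal (2,1), distance |3-2|+|1-1| = 1
Tile 8: at (3,3), goal (1,3), distance |3-1|+|3-3| = 2
Sum: 3 + 4 + 0 + 2 + 1 + 2 + 1 + 1 + 1 + 1 + 3 + 5 + 2 + 1 + 2 = 29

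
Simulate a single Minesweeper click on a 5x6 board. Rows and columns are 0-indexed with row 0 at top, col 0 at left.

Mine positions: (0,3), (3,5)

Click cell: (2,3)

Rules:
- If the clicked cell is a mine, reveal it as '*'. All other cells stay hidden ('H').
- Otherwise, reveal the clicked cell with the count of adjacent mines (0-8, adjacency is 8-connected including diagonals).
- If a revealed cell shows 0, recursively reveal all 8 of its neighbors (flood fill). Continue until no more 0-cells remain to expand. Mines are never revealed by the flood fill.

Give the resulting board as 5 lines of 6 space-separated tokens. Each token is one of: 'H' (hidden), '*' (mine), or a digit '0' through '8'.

0 0 1 H H H
0 0 1 1 1 H
0 0 0 0 1 H
0 0 0 0 1 H
0 0 0 0 1 H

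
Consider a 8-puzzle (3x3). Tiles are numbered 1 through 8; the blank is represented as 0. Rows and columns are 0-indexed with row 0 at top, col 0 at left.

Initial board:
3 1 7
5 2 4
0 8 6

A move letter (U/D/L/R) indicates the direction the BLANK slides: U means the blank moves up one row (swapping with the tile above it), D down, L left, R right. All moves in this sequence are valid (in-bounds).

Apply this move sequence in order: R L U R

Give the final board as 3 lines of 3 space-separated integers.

Answer: 3 1 7
2 0 4
5 8 6

Derivation:
After move 1 (R):
3 1 7
5 2 4
8 0 6

After move 2 (L):
3 1 7
5 2 4
0 8 6

After move 3 (U):
3 1 7
0 2 4
5 8 6

After move 4 (R):
3 1 7
2 0 4
5 8 6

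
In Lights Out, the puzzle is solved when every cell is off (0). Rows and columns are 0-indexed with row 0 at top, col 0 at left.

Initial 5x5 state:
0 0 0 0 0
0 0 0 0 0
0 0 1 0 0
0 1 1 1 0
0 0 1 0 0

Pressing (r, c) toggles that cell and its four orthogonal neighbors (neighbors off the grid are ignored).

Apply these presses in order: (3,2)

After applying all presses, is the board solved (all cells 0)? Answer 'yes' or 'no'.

Answer: yes

Derivation:
After press 1 at (3,2):
0 0 0 0 0
0 0 0 0 0
0 0 0 0 0
0 0 0 0 0
0 0 0 0 0

Lights still on: 0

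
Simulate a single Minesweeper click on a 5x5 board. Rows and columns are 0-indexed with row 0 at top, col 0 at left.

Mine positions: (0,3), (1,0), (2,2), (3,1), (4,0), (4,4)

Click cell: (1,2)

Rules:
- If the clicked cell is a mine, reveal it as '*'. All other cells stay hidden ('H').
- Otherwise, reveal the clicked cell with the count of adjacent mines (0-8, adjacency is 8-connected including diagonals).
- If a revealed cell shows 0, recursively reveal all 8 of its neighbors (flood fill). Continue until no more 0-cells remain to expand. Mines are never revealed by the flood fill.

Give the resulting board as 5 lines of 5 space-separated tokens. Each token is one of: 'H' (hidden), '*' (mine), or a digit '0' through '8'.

H H H H H
H H 2 H H
H H H H H
H H H H H
H H H H H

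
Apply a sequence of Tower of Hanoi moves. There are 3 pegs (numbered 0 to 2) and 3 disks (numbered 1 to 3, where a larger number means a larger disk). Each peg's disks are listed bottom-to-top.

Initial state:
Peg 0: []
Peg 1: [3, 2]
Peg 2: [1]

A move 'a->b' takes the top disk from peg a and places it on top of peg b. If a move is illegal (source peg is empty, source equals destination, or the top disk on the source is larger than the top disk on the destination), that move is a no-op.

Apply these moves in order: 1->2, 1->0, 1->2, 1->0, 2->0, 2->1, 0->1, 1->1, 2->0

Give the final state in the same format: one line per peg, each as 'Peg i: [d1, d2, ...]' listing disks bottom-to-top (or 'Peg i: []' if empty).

After move 1 (1->2):
Peg 0: []
Peg 1: [3, 2]
Peg 2: [1]

After move 2 (1->0):
Peg 0: [2]
Peg 1: [3]
Peg 2: [1]

After move 3 (1->2):
Peg 0: [2]
Peg 1: [3]
Peg 2: [1]

After move 4 (1->0):
Peg 0: [2]
Peg 1: [3]
Peg 2: [1]

After move 5 (2->0):
Peg 0: [2, 1]
Peg 1: [3]
Peg 2: []

After move 6 (2->1):
Peg 0: [2, 1]
Peg 1: [3]
Peg 2: []

After move 7 (0->1):
Peg 0: [2]
Peg 1: [3, 1]
Peg 2: []

After move 8 (1->1):
Peg 0: [2]
Peg 1: [3, 1]
Peg 2: []

After move 9 (2->0):
Peg 0: [2]
Peg 1: [3, 1]
Peg 2: []

Answer: Peg 0: [2]
Peg 1: [3, 1]
Peg 2: []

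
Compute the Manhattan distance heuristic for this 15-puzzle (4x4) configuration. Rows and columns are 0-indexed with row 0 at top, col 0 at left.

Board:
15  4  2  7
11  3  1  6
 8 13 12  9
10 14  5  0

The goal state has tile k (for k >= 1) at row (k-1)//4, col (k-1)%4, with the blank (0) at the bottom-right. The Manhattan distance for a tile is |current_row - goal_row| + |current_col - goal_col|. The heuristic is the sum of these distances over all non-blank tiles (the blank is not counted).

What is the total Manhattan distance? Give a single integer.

Tile 15: (0,0)->(3,2) = 5
Tile 4: (0,1)->(0,3) = 2
Tile 2: (0,2)->(0,1) = 1
Tile 7: (0,3)->(1,2) = 2
Tile 11: (1,0)->(2,2) = 3
Tile 3: (1,1)->(0,2) = 2
Tile 1: (1,2)->(0,0) = 3
Tile 6: (1,3)->(1,1) = 2
Tile 8: (2,0)->(1,3) = 4
Tile 13: (2,1)->(3,0) = 2
Tile 12: (2,2)->(2,3) = 1
Tile 9: (2,3)->(2,0) = 3
Tile 10: (3,0)->(2,1) = 2
Tile 14: (3,1)->(3,1) = 0
Tile 5: (3,2)->(1,0) = 4
Sum: 5 + 2 + 1 + 2 + 3 + 2 + 3 + 2 + 4 + 2 + 1 + 3 + 2 + 0 + 4 = 36

Answer: 36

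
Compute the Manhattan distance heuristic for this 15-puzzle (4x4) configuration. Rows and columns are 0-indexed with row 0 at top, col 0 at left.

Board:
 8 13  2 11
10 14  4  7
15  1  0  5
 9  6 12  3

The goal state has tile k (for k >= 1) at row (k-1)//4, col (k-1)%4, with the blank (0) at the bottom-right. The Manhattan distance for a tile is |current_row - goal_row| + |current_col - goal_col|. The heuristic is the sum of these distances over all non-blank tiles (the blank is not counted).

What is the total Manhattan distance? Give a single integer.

Answer: 38

Derivation:
Tile 8: (0,0)->(1,3) = 4
Tile 13: (0,1)->(3,0) = 4
Tile 2: (0,2)->(0,1) = 1
Tile 11: (0,3)->(2,2) = 3
Tile 10: (1,0)->(2,1) = 2
Tile 14: (1,1)->(3,1) = 2
Tile 4: (1,2)->(0,3) = 2
Tile 7: (1,3)->(1,2) = 1
Tile 15: (2,0)->(3,2) = 3
Tile 1: (2,1)->(0,0) = 3
Tile 5: (2,3)->(1,0) = 4
Tile 9: (3,0)->(2,0) = 1
Tile 6: (3,1)->(1,1) = 2
Tile 12: (3,2)->(2,3) = 2
Tile 3: (3,3)->(0,2) = 4
Sum: 4 + 4 + 1 + 3 + 2 + 2 + 2 + 1 + 3 + 3 + 4 + 1 + 2 + 2 + 4 = 38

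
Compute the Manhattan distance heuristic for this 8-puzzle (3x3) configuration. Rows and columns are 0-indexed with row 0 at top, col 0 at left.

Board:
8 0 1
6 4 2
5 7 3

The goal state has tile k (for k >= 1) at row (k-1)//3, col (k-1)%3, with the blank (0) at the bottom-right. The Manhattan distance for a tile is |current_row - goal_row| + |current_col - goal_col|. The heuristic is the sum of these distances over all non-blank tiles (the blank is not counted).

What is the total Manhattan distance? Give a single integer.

Tile 8: at (0,0), goal (2,1), distance |0-2|+|0-1| = 3
Tile 1: at (0,2), goal (0,0), distance |0-0|+|2-0| = 2
Tile 6: at (1,0), goal (1,2), distance |1-1|+|0-2| = 2
Tile 4: at (1,1), goal (1,0), distance |1-1|+|1-0| = 1
Tile 2: at (1,2), goal (0,1), distance |1-0|+|2-1| = 2
Tile 5: at (2,0), goal (1,1), distance |2-1|+|0-1| = 2
Tile 7: at (2,1), goal (2,0), distance |2-2|+|1-0| = 1
Tile 3: at (2,2), goal (0,2), distance |2-0|+|2-2| = 2
Sum: 3 + 2 + 2 + 1 + 2 + 2 + 1 + 2 = 15

Answer: 15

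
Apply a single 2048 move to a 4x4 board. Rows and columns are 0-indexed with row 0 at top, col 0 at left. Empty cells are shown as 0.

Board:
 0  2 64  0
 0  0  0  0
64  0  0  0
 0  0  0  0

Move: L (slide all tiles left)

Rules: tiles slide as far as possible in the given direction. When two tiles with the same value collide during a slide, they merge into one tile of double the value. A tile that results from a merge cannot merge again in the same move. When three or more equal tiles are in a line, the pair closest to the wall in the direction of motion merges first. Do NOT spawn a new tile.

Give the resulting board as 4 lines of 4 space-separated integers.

Slide left:
row 0: [0, 2, 64, 0] -> [2, 64, 0, 0]
row 1: [0, 0, 0, 0] -> [0, 0, 0, 0]
row 2: [64, 0, 0, 0] -> [64, 0, 0, 0]
row 3: [0, 0, 0, 0] -> [0, 0, 0, 0]

Answer:  2 64  0  0
 0  0  0  0
64  0  0  0
 0  0  0  0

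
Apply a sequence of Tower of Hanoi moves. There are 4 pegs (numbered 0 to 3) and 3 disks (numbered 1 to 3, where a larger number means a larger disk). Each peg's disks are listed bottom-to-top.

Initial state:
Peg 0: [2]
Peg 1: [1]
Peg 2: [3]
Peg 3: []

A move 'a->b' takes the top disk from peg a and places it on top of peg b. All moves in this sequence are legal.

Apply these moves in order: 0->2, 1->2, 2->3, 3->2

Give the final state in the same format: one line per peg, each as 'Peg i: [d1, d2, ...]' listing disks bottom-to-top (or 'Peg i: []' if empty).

Answer: Peg 0: []
Peg 1: []
Peg 2: [3, 2, 1]
Peg 3: []

Derivation:
After move 1 (0->2):
Peg 0: []
Peg 1: [1]
Peg 2: [3, 2]
Peg 3: []

After move 2 (1->2):
Peg 0: []
Peg 1: []
Peg 2: [3, 2, 1]
Peg 3: []

After move 3 (2->3):
Peg 0: []
Peg 1: []
Peg 2: [3, 2]
Peg 3: [1]

After move 4 (3->2):
Peg 0: []
Peg 1: []
Peg 2: [3, 2, 1]
Peg 3: []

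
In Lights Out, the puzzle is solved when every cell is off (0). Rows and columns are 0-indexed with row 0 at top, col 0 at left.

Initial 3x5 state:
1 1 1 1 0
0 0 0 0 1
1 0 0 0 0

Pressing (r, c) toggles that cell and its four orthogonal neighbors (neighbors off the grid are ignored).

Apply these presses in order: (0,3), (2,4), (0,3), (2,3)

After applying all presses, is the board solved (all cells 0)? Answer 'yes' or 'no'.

Answer: no

Derivation:
After press 1 at (0,3):
1 1 0 0 1
0 0 0 1 1
1 0 0 0 0

After press 2 at (2,4):
1 1 0 0 1
0 0 0 1 0
1 0 0 1 1

After press 3 at (0,3):
1 1 1 1 0
0 0 0 0 0
1 0 0 1 1

After press 4 at (2,3):
1 1 1 1 0
0 0 0 1 0
1 0 1 0 0

Lights still on: 7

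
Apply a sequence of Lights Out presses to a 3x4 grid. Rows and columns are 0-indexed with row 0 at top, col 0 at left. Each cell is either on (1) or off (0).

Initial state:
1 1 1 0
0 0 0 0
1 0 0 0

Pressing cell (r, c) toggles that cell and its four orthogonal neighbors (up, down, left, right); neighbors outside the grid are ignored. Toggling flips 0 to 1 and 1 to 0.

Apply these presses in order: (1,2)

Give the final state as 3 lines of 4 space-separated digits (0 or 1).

Answer: 1 1 0 0
0 1 1 1
1 0 1 0

Derivation:
After press 1 at (1,2):
1 1 0 0
0 1 1 1
1 0 1 0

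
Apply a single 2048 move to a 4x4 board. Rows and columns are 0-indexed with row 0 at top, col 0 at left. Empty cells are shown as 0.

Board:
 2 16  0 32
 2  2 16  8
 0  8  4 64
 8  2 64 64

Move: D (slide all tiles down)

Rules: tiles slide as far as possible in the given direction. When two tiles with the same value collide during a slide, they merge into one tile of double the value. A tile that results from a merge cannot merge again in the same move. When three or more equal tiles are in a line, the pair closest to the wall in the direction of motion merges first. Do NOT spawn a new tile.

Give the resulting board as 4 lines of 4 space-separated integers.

Answer:   0  16   0   0
  0   2  16  32
  4   8   4   8
  8   2  64 128

Derivation:
Slide down:
col 0: [2, 2, 0, 8] -> [0, 0, 4, 8]
col 1: [16, 2, 8, 2] -> [16, 2, 8, 2]
col 2: [0, 16, 4, 64] -> [0, 16, 4, 64]
col 3: [32, 8, 64, 64] -> [0, 32, 8, 128]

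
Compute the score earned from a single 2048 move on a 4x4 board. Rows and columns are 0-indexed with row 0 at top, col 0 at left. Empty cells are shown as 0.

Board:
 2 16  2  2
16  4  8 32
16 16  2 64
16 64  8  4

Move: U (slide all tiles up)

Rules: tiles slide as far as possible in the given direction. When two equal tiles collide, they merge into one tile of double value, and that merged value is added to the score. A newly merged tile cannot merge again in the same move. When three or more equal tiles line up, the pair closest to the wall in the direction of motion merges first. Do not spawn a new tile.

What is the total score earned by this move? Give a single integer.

Slide up:
col 0: [2, 16, 16, 16] -> [2, 32, 16, 0]  score +32 (running 32)
col 1: [16, 4, 16, 64] -> [16, 4, 16, 64]  score +0 (running 32)
col 2: [2, 8, 2, 8] -> [2, 8, 2, 8]  score +0 (running 32)
col 3: [2, 32, 64, 4] -> [2, 32, 64, 4]  score +0 (running 32)
Board after move:
 2 16  2  2
32  4  8 32
16 16  2 64
 0 64  8  4

Answer: 32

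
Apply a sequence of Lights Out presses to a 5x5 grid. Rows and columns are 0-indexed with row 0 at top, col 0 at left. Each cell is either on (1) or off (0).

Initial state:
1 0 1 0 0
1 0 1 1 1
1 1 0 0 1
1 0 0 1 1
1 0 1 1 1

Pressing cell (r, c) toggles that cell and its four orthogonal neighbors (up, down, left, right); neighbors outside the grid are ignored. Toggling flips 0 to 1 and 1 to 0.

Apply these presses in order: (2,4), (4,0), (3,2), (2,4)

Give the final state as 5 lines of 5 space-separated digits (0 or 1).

Answer: 1 0 1 0 0
1 0 1 1 1
1 1 1 0 1
0 1 1 0 1
0 1 0 1 1

Derivation:
After press 1 at (2,4):
1 0 1 0 0
1 0 1 1 0
1 1 0 1 0
1 0 0 1 0
1 0 1 1 1

After press 2 at (4,0):
1 0 1 0 0
1 0 1 1 0
1 1 0 1 0
0 0 0 1 0
0 1 1 1 1

After press 3 at (3,2):
1 0 1 0 0
1 0 1 1 0
1 1 1 1 0
0 1 1 0 0
0 1 0 1 1

After press 4 at (2,4):
1 0 1 0 0
1 0 1 1 1
1 1 1 0 1
0 1 1 0 1
0 1 0 1 1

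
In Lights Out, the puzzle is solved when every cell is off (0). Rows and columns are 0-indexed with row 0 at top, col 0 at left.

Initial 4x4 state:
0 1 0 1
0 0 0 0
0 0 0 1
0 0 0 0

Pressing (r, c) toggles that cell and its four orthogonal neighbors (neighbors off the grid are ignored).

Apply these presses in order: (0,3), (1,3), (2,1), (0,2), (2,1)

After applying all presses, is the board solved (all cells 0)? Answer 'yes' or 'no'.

After press 1 at (0,3):
0 1 1 0
0 0 0 1
0 0 0 1
0 0 0 0

After press 2 at (1,3):
0 1 1 1
0 0 1 0
0 0 0 0
0 0 0 0

After press 3 at (2,1):
0 1 1 1
0 1 1 0
1 1 1 0
0 1 0 0

After press 4 at (0,2):
0 0 0 0
0 1 0 0
1 1 1 0
0 1 0 0

After press 5 at (2,1):
0 0 0 0
0 0 0 0
0 0 0 0
0 0 0 0

Lights still on: 0

Answer: yes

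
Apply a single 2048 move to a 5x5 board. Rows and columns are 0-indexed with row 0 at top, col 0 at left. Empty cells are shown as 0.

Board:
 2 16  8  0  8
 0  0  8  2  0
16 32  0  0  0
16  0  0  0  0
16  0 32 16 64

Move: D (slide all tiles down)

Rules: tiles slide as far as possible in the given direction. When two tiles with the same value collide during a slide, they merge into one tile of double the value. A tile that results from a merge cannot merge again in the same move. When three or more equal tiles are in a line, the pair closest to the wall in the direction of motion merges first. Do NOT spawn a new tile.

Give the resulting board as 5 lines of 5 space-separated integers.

Answer:  0  0  0  0  0
 0  0  0  0  0
 2  0  0  0  0
16 16 16  2  8
32 32 32 16 64

Derivation:
Slide down:
col 0: [2, 0, 16, 16, 16] -> [0, 0, 2, 16, 32]
col 1: [16, 0, 32, 0, 0] -> [0, 0, 0, 16, 32]
col 2: [8, 8, 0, 0, 32] -> [0, 0, 0, 16, 32]
col 3: [0, 2, 0, 0, 16] -> [0, 0, 0, 2, 16]
col 4: [8, 0, 0, 0, 64] -> [0, 0, 0, 8, 64]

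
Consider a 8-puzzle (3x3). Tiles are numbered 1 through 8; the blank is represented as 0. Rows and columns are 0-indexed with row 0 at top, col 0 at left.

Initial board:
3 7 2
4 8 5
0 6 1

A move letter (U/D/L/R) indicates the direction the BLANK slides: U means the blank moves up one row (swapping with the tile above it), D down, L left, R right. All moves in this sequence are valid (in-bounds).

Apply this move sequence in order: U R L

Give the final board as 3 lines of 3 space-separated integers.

After move 1 (U):
3 7 2
0 8 5
4 6 1

After move 2 (R):
3 7 2
8 0 5
4 6 1

After move 3 (L):
3 7 2
0 8 5
4 6 1

Answer: 3 7 2
0 8 5
4 6 1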